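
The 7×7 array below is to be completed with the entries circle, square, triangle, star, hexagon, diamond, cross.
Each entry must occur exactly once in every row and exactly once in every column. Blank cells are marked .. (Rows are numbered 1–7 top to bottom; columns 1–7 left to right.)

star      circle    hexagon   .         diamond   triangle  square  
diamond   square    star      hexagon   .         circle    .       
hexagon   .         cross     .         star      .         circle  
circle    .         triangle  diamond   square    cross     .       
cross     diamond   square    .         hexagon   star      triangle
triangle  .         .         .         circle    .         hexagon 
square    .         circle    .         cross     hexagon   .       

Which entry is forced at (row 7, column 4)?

Row 1, column 4: row 1 has {circle, square, triangle, star, hexagon, diamond} and column 4 has {hexagon, diamond}, leaving only cross.
Row 2, column 5: row 2 has {circle, square, star, hexagon, diamond} and column 5 has {circle, square, star, hexagon, diamond, cross}, leaving only triangle.
Row 2, column 7: row 2 has {circle, square, triangle, star, hexagon, diamond} and column 7 has {circle, square, triangle, hexagon}, leaving only cross.
Row 3, column 2: row 3 has {circle, star, hexagon, cross} and column 2 has {circle, square, diamond}, leaving only triangle.
Row 3, column 4: row 3 has {circle, triangle, star, hexagon, cross} and column 4 has {hexagon, diamond, cross}, leaving only square.
Row 3, column 6: row 3 has {circle, square, triangle, star, hexagon, cross} and column 6 has {circle, triangle, star, hexagon, cross}, leaving only diamond.
Row 4, column 7: row 4 has {circle, square, triangle, diamond, cross} and column 7 has {circle, square, triangle, hexagon, cross}, leaving only star.
Row 4, column 2: row 4 has {circle, square, triangle, star, diamond, cross} and column 2 has {circle, square, triangle, diamond}, leaving only hexagon.
Row 5, column 4: row 5 has {square, triangle, star, hexagon, diamond, cross} and column 4 has {square, hexagon, diamond, cross}, leaving only circle.
Row 6, column 3: row 6 has {circle, triangle, hexagon} and column 3 has {circle, square, triangle, star, hexagon, cross}, leaving only diamond.
Row 6, column 4: row 6 has {circle, triangle, hexagon, diamond} and column 4 has {circle, square, hexagon, diamond, cross}, leaving only star.
Row 7 already has {circle, square, hexagon, cross} and column 4 already has {circle, square, star, hexagon, diamond, cross}, so row 7, column 4 must be triangle.

triangle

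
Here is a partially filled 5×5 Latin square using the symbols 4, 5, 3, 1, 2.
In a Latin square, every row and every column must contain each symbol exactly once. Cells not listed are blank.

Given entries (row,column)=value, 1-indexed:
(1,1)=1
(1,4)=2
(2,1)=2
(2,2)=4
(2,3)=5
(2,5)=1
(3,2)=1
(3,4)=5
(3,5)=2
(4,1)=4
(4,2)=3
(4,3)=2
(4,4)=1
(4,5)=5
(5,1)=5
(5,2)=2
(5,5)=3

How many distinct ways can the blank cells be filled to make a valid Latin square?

1

Row 1, column 2: eliminating its row and column leaves {5}.
Row 1, column 3: eliminating its row and column leaves {4, 3}.
Row 1, column 5: eliminating its row and column leaves {4}.
Row 2, column 4: eliminating its row and column leaves {3}.
Row 3, column 1: eliminating its row and column leaves {3}.
Row 3, column 3: eliminating its row and column leaves {4, 3}.
Row 5, column 3: eliminating its row and column leaves {4, 1}.
Row 5, column 4: eliminating its row and column leaves {4}.
Only one assignment across all blanks avoids any row or column repeat, giving 1 completion.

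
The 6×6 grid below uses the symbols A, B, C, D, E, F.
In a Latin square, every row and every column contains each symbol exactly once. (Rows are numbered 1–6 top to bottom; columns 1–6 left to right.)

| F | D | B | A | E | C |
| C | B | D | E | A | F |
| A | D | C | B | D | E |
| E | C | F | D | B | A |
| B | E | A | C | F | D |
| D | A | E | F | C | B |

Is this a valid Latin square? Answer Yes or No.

No

Column 2 contains D twice (at rows 1 and 3), so it is not a permutation.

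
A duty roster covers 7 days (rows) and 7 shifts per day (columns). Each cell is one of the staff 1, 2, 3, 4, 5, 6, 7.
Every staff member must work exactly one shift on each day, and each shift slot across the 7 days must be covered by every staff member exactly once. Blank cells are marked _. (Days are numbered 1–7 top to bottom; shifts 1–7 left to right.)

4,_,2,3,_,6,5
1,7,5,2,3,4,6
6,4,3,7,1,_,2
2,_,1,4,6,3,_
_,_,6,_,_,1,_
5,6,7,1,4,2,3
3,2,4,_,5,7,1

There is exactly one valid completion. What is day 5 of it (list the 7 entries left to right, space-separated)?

7 3 6 5 2 1 4

Day 5, shift 1: day 5 has {1, 6} and shift 1 has {1, 2, 3, 4, 5, 6}, leaving only 7.
Day 5, shift 4: day 5 has {1, 6, 7} and shift 4 has {1, 2, 3, 4, 7}, leaving only 5.
Day 5, shift 2: day 5 has {1, 5, 6, 7} and shift 2 has {2, 4, 6, 7}, leaving only 3.
Day 5, shift 5: day 5 has {1, 3, 5, 6, 7} and shift 5 has {1, 3, 4, 5, 6}, leaving only 2.
Day 5, shift 7: day 5 has {1, 2, 3, 5, 6, 7} and shift 7 has {1, 2, 3, 5, 6}, leaving only 4.
So day 5 reads: 7 3 6 5 2 1 4.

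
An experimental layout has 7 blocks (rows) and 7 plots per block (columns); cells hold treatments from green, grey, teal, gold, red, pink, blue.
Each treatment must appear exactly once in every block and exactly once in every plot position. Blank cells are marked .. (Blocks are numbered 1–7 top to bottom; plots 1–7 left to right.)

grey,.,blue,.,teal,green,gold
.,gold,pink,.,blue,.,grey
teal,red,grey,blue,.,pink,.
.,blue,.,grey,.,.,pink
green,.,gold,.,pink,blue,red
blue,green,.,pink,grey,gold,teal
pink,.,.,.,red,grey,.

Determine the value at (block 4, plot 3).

Block 1, plot 2: block 1 has {green, grey, teal, gold, blue} and plot 2 has {green, gold, red, blue}, leaving only pink.
Block 1, plot 4: block 1 has {green, grey, teal, gold, pink, blue} and plot 4 has {grey, pink, blue}, leaving only red.
Block 2, plot 1: block 2 has {grey, gold, pink, blue} and plot 1 has {green, grey, teal, pink, blue}, leaving only red.
Block 2, plot 6: block 2 has {grey, gold, red, pink, blue} and plot 6 has {green, grey, gold, pink, blue}, leaving only teal.
Block 2, plot 4: block 2 has {grey, teal, gold, red, pink, blue} and plot 4 has {grey, red, pink, blue}, leaving only green.
Block 3, plot 7: block 3 has {grey, teal, red, pink, blue} and plot 7 has {grey, teal, gold, red, pink}, leaving only green.
Block 3, plot 5: block 3 has {green, grey, teal, red, pink, blue} and plot 5 has {grey, teal, red, pink, blue}, leaving only gold.
Block 4, plot 1: block 4 has {grey, pink, blue} and plot 1 has {green, grey, teal, red, pink, blue}, leaving only gold.
Block 4, plot 5: block 4 has {grey, gold, pink, blue} and plot 5 has {grey, teal, gold, red, pink, blue}, leaving only green.
Block 4, plot 6: block 4 has {green, grey, gold, pink, blue} and plot 6 has {green, grey, teal, gold, pink, blue}, leaving only red.
Block 4 already has {green, grey, gold, red, pink, blue} and plot 3 already has {grey, gold, pink, blue}, so block 4, plot 3 must be teal.

teal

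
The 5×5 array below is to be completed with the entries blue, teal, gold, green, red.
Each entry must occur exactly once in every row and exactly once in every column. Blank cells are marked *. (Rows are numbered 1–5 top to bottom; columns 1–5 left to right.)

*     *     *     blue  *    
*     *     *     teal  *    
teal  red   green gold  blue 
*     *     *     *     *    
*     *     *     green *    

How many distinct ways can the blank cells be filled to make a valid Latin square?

56

Row 1, column 1: eliminating its row and column leaves {gold, green, red}.
Row 1, column 2: eliminating its row and column leaves {teal, gold, green}.
Row 1, column 3: eliminating its row and column leaves {teal, gold, red}.
Row 1, column 5: eliminating its row and column leaves {teal, gold, green, red}.
Row 2, column 1: eliminating its row and column leaves {blue, gold, green, red}.
Row 2, column 2: eliminating its row and column leaves {blue, gold, green}.
Row 2, column 3: eliminating its row and column leaves {blue, gold, red}.
Row 2, column 5: eliminating its row and column leaves {gold, green, red}.
Row 4, column 1: eliminating its row and column leaves {blue, gold, green, red}.
Row 4, column 2: eliminating its row and column leaves {blue, teal, gold, green}.
Row 4, column 3: eliminating its row and column leaves {blue, teal, gold, red}.
Row 4, column 4: eliminating its row and column leaves {red}.
Row 4, column 5: eliminating its row and column leaves {teal, gold, green, red}.
Row 5, column 1: eliminating its row and column leaves {blue, gold, red}.
Row 5, column 2: eliminating its row and column leaves {blue, teal, gold}.
Row 5, column 3: eliminating its row and column leaves {blue, teal, gold, red}.
Row 5, column 5: eliminating its row and column leaves {teal, gold, red}.
Enumerating the assignments across these blanks that avoid any row or column repeat gives 56 completions.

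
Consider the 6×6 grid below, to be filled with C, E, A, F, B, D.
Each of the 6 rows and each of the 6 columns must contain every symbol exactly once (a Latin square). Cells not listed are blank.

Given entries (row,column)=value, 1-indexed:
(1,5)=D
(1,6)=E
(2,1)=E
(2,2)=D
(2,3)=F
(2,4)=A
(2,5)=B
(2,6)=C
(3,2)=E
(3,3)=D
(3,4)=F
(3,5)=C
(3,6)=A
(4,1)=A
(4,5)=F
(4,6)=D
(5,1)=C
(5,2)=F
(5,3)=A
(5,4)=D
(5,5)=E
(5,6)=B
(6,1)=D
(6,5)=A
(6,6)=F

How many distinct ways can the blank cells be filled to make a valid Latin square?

Row 1, column 1: eliminating its row and column leaves {F, B}.
Row 1, column 2: eliminating its row and column leaves {C, A, B}.
Row 1, column 3: eliminating its row and column leaves {C, B}.
Row 1, column 4: eliminating its row and column leaves {C, B}.
Row 3, column 1: eliminating its row and column leaves {B}.
Row 4, column 2: eliminating its row and column leaves {C, B}.
Row 4, column 3: eliminating its row and column leaves {C, E, B}.
Row 4, column 4: eliminating its row and column leaves {C, E, B}.
Row 6, column 2: eliminating its row and column leaves {C, B}.
Row 6, column 3: eliminating its row and column leaves {C, E, B}.
Row 6, column 4: eliminating its row and column leaves {C, E, B}.
Enumerating the assignments across these blanks that avoid any row or column repeat gives 4 completions.

4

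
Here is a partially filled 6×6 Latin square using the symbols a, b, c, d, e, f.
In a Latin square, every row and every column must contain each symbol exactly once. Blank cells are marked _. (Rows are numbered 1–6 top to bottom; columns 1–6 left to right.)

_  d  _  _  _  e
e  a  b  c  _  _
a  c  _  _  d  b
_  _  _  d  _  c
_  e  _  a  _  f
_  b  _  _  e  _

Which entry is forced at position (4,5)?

Row 2, column 5: row 2 has {a, b, c, e} and column 5 has {d, e}, leaving only f.
Row 2, column 6: row 2 has {a, b, c, e, f} and column 6 has {b, c, e, f}, leaving only d.
Row 4, column 2: row 4 has {c, d} and column 2 has {a, b, c, d, e}, leaving only f.
Row 4, column 1: row 4 has {c, d, f} and column 1 has {a, e}, leaving only b.
Row 4 already has {b, c, d, f} and column 5 already has {d, e, f}, so row 4, column 5 must be a.

a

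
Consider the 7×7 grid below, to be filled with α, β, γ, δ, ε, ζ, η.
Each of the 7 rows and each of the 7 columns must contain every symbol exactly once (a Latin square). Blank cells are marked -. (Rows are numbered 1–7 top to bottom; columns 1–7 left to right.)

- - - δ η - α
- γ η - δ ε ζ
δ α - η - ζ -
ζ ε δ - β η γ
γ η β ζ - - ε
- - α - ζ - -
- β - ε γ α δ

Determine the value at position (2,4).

Row 1, column 2: row 1 has {α, δ, η} and column 2 has {α, β, γ, ε, η}, leaving only ζ.
Row 3, column 5: row 3 has {α, δ, ζ, η} and column 5 has {β, γ, δ, ζ, η}, leaving only ε.
Row 3, column 3: row 3 has {α, δ, ε, ζ, η} and column 3 has {α, β, δ, η}, leaving only γ.
Row 1, column 3: row 1 has {α, δ, ζ, η} and column 3 has {α, β, γ, δ, η}, leaving only ε.
Row 1, column 1: row 1 has {α, δ, ε, ζ, η} and column 1 has {γ, δ, ζ}, leaving only β.
Row 1, column 6: row 1 has {α, β, δ, ε, ζ, η} and column 6 has {α, ε, ζ, η}, leaving only γ.
Row 2, column 1: row 2 has {γ, δ, ε, ζ, η} and column 1 has {β, γ, δ, ζ}, leaving only α.
Row 2 already has {α, γ, δ, ε, ζ, η} and column 4 already has {δ, ε, ζ, η}, so row 2, column 4 must be β.

β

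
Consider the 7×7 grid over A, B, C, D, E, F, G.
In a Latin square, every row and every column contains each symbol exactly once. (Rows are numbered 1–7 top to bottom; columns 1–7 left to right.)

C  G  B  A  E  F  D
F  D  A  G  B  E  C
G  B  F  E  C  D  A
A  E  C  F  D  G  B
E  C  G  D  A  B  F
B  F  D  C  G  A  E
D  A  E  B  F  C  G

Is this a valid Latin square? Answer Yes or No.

Each row is a permutation of the 7 symbols, and so is each column.

Yes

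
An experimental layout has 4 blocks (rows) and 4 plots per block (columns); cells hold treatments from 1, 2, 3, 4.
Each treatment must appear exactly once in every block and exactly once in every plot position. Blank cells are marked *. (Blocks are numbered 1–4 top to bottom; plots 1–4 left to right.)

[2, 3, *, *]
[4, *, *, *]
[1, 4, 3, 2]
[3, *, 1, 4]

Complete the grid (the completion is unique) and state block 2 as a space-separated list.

4 1 2 3

Block 2, plot 3: block 2 has {4} and plot 3 has {1, 3}, leaving only 2.
Block 2, plot 2: block 2 has {2, 4} and plot 2 has {3, 4}, leaving only 1.
Block 2, plot 4: block 2 has {1, 2, 4} and plot 4 has {2, 4}, leaving only 3.
So block 2 reads: 4 1 2 3.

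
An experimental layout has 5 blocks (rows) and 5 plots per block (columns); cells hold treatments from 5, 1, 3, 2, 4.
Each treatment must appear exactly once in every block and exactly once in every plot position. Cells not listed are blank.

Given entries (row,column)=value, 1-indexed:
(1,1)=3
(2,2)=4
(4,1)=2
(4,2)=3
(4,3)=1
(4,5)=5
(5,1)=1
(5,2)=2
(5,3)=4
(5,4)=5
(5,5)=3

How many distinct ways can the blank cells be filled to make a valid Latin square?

3

Block 1, plot 2: eliminating its block and plot leaves {5, 1}.
Block 1, plot 3: eliminating its block and plot leaves {5, 2}.
Block 1, plot 4: eliminating its block and plot leaves {1, 2, 4}.
Block 1, plot 5: eliminating its block and plot leaves {1, 2, 4}.
Block 2, plot 1: eliminating its block and plot leaves {5}.
Block 2, plot 3: eliminating its block and plot leaves {5, 3, 2}.
Block 2, plot 4: eliminating its block and plot leaves {1, 3, 2}.
Block 2, plot 5: eliminating its block and plot leaves {1, 2}.
Block 3, plot 1: eliminating its block and plot leaves {5, 4}.
Block 3, plot 2: eliminating its block and plot leaves {5, 1}.
Block 3, plot 3: eliminating its block and plot leaves {5, 3, 2}.
Block 3, plot 4: eliminating its block and plot leaves {1, 3, 2, 4}.
Block 3, plot 5: eliminating its block and plot leaves {1, 2, 4}.
Block 4, plot 4: eliminating its block and plot leaves {4}.
Enumerating the assignments across these blanks that avoid any block or plot repeat gives 3 completions.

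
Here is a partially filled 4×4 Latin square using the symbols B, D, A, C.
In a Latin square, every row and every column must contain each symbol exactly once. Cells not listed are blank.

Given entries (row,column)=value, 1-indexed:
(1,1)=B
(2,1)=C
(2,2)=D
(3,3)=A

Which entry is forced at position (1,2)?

Row 2, column 3: row 2 has {D, C} and column 3 has {A}, leaving only B.
Row 2, column 4: row 2 has {B, D, C} and column 4 has {}, leaving only A.
Row 3, column 1: row 3 has {A} and column 1 has {B, C}, leaving only D.
Row 4, column 1: row 4 has {} and column 1 has {B, D, C}, leaving only A.
Row 1, column 2 is narrowed to {A, C}.
If it were C, then row 1, column 4 would be left with no valid symbol.
So row 1, column 2 must be A.

A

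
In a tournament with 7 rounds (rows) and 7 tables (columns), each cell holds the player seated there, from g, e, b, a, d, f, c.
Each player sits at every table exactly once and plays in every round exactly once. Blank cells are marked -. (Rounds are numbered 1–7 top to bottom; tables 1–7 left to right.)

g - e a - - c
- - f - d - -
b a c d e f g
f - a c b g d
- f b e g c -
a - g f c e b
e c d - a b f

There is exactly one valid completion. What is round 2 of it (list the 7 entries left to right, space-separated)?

Round 2, table 1: round 2 has {d, f} and table 1 has {g, e, b, a, f}, leaving only c.
Round 2, table 6: round 2 has {d, f, c} and table 6 has {g, e, b, f, c}, leaving only a.
Round 2, table 7: round 2 has {a, d, f, c} and table 7 has {g, b, d, f, c}, leaving only e.
Round 1, table 5: round 1 has {g, e, a, c} and table 5 has {g, e, b, a, d, c}, leaving only f.
Round 1, table 6: round 1 has {g, e, a, f, c} and table 6 has {g, e, b, a, f, c}, leaving only d.
Round 1, table 2: round 1 has {g, e, a, d, f, c} and table 2 has {a, f, c}, leaving only b.
Round 2, table 2: round 2 has {e, a, d, f, c} and table 2 has {b, a, f, c}, leaving only g.
Round 2, table 4: round 2 has {g, e, a, d, f, c} and table 4 has {e, a, d, f, c}, leaving only b.
So round 2 reads: c g f b d a e.

c g f b d a e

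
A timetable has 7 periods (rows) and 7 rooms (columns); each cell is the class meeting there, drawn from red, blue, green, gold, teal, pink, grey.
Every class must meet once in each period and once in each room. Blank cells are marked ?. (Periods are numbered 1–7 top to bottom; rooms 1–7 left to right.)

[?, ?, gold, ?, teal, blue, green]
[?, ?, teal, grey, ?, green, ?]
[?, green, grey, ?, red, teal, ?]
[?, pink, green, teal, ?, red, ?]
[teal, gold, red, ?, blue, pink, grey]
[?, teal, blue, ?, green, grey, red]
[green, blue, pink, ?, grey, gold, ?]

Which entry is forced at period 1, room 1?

red

Period 2, room 2: period 2 has {green, teal, grey} and room 2 has {blue, green, gold, teal, pink}, leaving only red.
Period 1, room 2: period 1 has {blue, green, gold, teal} and room 2 has {red, blue, green, gold, teal, pink}, leaving only grey.
Period 4, room 5: period 4 has {red, green, teal, pink} and room 5 has {red, blue, green, teal, grey}, leaving only gold.
Period 2, room 5: period 2 has {red, green, teal, grey} and room 5 has {red, blue, green, gold, teal, grey}, leaving only pink.
Period 4, room 7: period 4 has {red, green, gold, teal, pink} and room 7 has {red, green, grey}, leaving only blue.
Period 2, room 7: period 2 has {red, green, teal, pink, grey} and room 7 has {red, blue, green, grey}, leaving only gold.
Period 2, room 1: period 2 has {red, green, gold, teal, pink, grey} and room 1 has {green, teal}, leaving only blue.
Period 3, room 7: period 3 has {red, green, teal, grey} and room 7 has {red, blue, green, gold, grey}, leaving only pink.
Period 3, room 1: period 3 has {red, green, teal, pink, grey} and room 1 has {blue, green, teal}, leaving only gold.
Period 3, room 4: period 3 has {red, green, gold, teal, pink, grey} and room 4 has {teal, grey}, leaving only blue.
Period 4, room 1: period 4 has {red, blue, green, gold, teal, pink} and room 1 has {blue, green, gold, teal}, leaving only grey.
Period 5, room 4: period 5 has {red, blue, gold, teal, pink, grey} and room 4 has {blue, teal, grey}, leaving only green.
Period 6, room 1: period 6 has {red, blue, green, teal, grey} and room 1 has {blue, green, gold, teal, grey}, leaving only pink.
Period 1 already has {blue, green, gold, teal, grey} and room 1 already has {blue, green, gold, teal, pink, grey}, so period 1, room 1 must be red.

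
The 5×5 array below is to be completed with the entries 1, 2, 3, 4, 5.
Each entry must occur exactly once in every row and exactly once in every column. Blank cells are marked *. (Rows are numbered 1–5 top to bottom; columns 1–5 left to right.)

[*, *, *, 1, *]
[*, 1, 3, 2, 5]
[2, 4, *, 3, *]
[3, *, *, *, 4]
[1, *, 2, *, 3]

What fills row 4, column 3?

Row 1, column 5: row 1 has {1} and column 5 has {3, 4, 5}, leaving only 2.
Row 2, column 1: row 2 has {1, 2, 3, 5} and column 1 has {1, 2, 3}, leaving only 4.
Row 1, column 1: row 1 has {1, 2} and column 1 has {1, 2, 3, 4}, leaving only 5.
Row 1, column 2: row 1 has {1, 2, 5} and column 2 has {1, 4}, leaving only 3.
Row 1, column 3: row 1 has {1, 2, 3, 5} and column 3 has {2, 3}, leaving only 4.
Row 3, column 5: row 3 has {2, 3, 4} and column 5 has {2, 3, 4, 5}, leaving only 1.
Row 3, column 3: row 3 has {1, 2, 3, 4} and column 3 has {2, 3, 4}, leaving only 5.
Row 4 already has {3, 4} and column 3 already has {2, 3, 4, 5}, so row 4, column 3 must be 1.

1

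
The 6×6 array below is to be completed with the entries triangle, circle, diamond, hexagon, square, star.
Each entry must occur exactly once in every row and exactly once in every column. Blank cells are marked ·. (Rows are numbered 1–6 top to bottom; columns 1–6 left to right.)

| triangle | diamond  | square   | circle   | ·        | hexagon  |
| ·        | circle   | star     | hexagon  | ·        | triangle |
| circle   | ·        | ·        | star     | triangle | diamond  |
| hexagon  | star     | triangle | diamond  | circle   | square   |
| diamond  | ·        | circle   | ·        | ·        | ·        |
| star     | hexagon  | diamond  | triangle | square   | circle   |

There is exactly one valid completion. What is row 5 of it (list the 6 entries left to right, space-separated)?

diamond triangle circle square hexagon star

Row 5, column 4: row 5 has {circle, diamond} and column 4 has {triangle, circle, diamond, hexagon, star}, leaving only square.
Row 5, column 2: row 5 has {circle, diamond, square} and column 2 has {circle, diamond, hexagon, star}, leaving only triangle.
Row 5, column 6: row 5 has {triangle, circle, diamond, square} and column 6 has {triangle, circle, diamond, hexagon, square}, leaving only star.
Row 5, column 5: row 5 has {triangle, circle, diamond, square, star} and column 5 has {triangle, circle, square}, leaving only hexagon.
So row 5 reads: diamond triangle circle square hexagon star.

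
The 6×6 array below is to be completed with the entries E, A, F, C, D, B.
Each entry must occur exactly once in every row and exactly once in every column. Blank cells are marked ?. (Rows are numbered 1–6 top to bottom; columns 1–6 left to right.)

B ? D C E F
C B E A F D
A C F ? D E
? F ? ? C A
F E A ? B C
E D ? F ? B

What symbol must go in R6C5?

Row 6 already has {E, F, D, B} and column 5 already has {E, F, C, D, B}, so row 6, column 5 must be A.

A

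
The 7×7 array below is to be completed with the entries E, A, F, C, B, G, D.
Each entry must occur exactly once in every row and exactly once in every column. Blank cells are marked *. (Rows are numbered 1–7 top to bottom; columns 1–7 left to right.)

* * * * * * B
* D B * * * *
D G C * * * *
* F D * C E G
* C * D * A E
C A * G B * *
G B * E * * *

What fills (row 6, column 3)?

E

Row 1, column 2: row 1 has {B} and column 2 has {A, F, C, B, G, D}, leaving only E.
Row 6, column 3 is narrowed to {E, F}.
If it were F, then row 7, column 3 would be left with no valid symbol.
So row 6, column 3 must be E.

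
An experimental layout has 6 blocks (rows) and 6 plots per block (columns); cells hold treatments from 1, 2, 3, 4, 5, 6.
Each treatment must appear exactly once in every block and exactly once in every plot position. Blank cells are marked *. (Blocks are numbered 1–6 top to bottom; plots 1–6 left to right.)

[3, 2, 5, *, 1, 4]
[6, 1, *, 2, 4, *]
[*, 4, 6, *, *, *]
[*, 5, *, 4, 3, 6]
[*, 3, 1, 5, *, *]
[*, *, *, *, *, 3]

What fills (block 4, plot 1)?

Block 1, plot 4: block 1 has {1, 2, 3, 4, 5} and plot 4 has {2, 4, 5}, leaving only 6.
Block 2, plot 3: block 2 has {1, 2, 4, 6} and plot 3 has {1, 5, 6}, leaving only 3.
Block 2, plot 6: block 2 has {1, 2, 3, 4, 6} and plot 6 has {3, 4, 6}, leaving only 5.
Block 4, plot 3: block 4 has {3, 4, 5, 6} and plot 3 has {1, 3, 5, 6}, leaving only 2.
Block 4 already has {2, 3, 4, 5, 6} and plot 1 already has {3, 6}, so block 4, plot 1 must be 1.

1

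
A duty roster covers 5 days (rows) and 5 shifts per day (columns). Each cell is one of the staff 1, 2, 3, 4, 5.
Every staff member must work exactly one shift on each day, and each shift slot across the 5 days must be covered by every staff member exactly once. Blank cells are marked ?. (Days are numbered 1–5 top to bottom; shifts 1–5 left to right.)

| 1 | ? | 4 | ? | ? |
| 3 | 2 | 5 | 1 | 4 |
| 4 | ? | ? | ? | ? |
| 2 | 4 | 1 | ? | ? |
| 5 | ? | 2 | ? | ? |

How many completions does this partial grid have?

3

Day 1, shift 2: eliminating its day and shift leaves {3, 5}.
Day 1, shift 4: eliminating its day and shift leaves {2, 3, 5}.
Day 1, shift 5: eliminating its day and shift leaves {2, 3, 5}.
Day 3, shift 2: eliminating its day and shift leaves {1, 3, 5}.
Day 3, shift 3: eliminating its day and shift leaves {3}.
Day 3, shift 4: eliminating its day and shift leaves {2, 3, 5}.
Day 3, shift 5: eliminating its day and shift leaves {1, 2, 3, 5}.
Day 4, shift 4: eliminating its day and shift leaves {3, 5}.
Day 4, shift 5: eliminating its day and shift leaves {3, 5}.
Day 5, shift 2: eliminating its day and shift leaves {1, 3}.
Day 5, shift 4: eliminating its day and shift leaves {3, 4}.
Day 5, shift 5: eliminating its day and shift leaves {1, 3}.
Enumerating the assignments across these blanks that avoid any day or shift repeat gives 3 completions.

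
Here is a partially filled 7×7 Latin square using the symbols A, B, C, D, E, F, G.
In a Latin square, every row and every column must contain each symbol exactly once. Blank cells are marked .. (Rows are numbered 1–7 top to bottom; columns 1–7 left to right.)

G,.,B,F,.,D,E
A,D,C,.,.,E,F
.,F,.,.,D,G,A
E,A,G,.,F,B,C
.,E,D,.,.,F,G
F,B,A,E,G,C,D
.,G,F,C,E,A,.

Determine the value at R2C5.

B

Row 2 already has {A, C, D, E, F} and column 5 already has {D, E, F, G}, so row 2, column 5 must be B.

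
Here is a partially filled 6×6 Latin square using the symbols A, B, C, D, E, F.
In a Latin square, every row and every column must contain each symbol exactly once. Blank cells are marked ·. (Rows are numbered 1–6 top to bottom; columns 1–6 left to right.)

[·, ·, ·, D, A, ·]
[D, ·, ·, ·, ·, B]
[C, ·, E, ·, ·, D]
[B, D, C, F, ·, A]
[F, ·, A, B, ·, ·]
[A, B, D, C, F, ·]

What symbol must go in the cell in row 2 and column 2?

Row 1, column 1: row 1 has {A, D} and column 1 has {A, B, C, D, F}, leaving only E.
Row 2, column 3: row 2 has {B, D} and column 3 has {A, C, D, E}, leaving only F.
Row 1, column 3: row 1 has {A, D, E} and column 3 has {A, C, D, E, F}, leaving only B.
Row 3, column 4: row 3 has {C, D, E} and column 4 has {B, C, D, F}, leaving only A.
Row 2, column 4: row 2 has {B, D, F} and column 4 has {A, B, C, D, F}, leaving only E.
Row 2, column 5: row 2 has {B, D, E, F} and column 5 has {A, F}, leaving only C.
Row 2 already has {B, C, D, E, F} and column 2 already has {B, D}, so row 2, column 2 must be A.

A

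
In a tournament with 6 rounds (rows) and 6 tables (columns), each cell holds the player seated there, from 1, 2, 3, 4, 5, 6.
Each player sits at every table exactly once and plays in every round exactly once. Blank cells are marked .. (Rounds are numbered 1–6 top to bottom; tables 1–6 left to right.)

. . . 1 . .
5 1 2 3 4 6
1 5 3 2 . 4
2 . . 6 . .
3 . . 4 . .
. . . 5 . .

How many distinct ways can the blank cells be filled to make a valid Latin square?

Round 1, table 1: eliminating its round and table leaves {4, 6}.
Round 1, table 2: eliminating its round and table leaves {2, 3, 4, 6}.
Round 1, table 3: eliminating its round and table leaves {4, 5, 6}.
Round 1, table 5: eliminating its round and table leaves {2, 3, 5, 6}.
Round 1, table 6: eliminating its round and table leaves {2, 3, 5}.
Round 3, table 5: eliminating its round and table leaves {6}.
Round 4, table 2: eliminating its round and table leaves {3, 4}.
Round 4, table 3: eliminating its round and table leaves {1, 4, 5}.
Round 4, table 5: eliminating its round and table leaves {1, 3, 5}.
Round 4, table 6: eliminating its round and table leaves {1, 3, 5}.
Round 5, table 2: eliminating its round and table leaves {2, 6}.
Round 5, table 3: eliminating its round and table leaves {1, 5, 6}.
Round 5, table 5: eliminating its round and table leaves {1, 2, 5, 6}.
Round 5, table 6: eliminating its round and table leaves {1, 2, 5}.
Round 6, table 1: eliminating its round and table leaves {4, 6}.
Round 6, table 2: eliminating its round and table leaves {2, 3, 4, 6}.
Round 6, table 3: eliminating its round and table leaves {1, 4, 6}.
Round 6, table 5: eliminating its round and table leaves {1, 2, 3, 6}.
Round 6, table 6: eliminating its round and table leaves {1, 2, 3}.
Enumerating the assignments across these blanks that avoid any round or table repeat gives 40 completions.

40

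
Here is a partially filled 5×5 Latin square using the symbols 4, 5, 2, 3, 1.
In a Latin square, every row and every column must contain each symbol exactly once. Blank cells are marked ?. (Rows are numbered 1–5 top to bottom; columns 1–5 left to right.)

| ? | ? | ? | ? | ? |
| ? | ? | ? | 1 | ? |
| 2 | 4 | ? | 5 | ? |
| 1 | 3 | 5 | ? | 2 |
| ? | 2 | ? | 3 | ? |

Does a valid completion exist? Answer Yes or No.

No row or column among the givens repeats a symbol, and propagating forced cells runs into no contradiction.
One valid completion exists (for instance, 3 1 4 2 5 / 4 5 2 1 3 / 2 4 3 5 1 / 1 3 5 4 2 / 5 2 1 3 4).

Yes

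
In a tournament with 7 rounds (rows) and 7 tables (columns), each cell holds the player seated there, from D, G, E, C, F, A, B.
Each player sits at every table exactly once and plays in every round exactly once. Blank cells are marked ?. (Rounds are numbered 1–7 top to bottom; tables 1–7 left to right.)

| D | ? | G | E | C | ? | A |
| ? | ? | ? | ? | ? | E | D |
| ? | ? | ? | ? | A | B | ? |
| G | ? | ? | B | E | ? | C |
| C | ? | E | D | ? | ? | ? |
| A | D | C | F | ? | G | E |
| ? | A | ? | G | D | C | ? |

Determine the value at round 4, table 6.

Round 1, table 6: round 1 has {D, G, E, C, A} and table 6 has {G, E, C, B}, leaving only F.
Round 1, table 2: round 1 has {D, G, E, C, F, A} and table 2 has {D, A}, leaving only B.
Round 3, table 4: round 3 has {A, B} and table 4 has {D, G, E, F, B}, leaving only C.
Round 2, table 4: round 2 has {D, E} and table 4 has {D, G, E, C, F, B}, leaving only A.
Round 4, table 2: round 4 has {G, E, C, B} and table 2 has {D, A, B}, leaving only F.
Round 5, table 2: round 5 has {D, E, C} and table 2 has {D, F, A, B}, leaving only G.
Round 2, table 2: round 2 has {D, E, A} and table 2 has {D, G, F, A, B}, leaving only C.
Round 3, table 2: round 3 has {C, A, B} and table 2 has {D, G, C, F, A, B}, leaving only E.
Round 3, table 1: round 3 has {E, C, A, B} and table 1 has {D, G, C, A}, leaving only F.
Round 2, table 1: round 2 has {D, E, C, A} and table 1 has {D, G, C, F, A}, leaving only B.
Round 2, table 3: round 2 has {D, E, C, A, B} and table 3 has {G, E, C}, leaving only F.
Round 2, table 5: round 2 has {D, E, C, F, A, B} and table 5 has {D, E, C, A}, leaving only G.
Round 3, table 3: round 3 has {E, C, F, A, B} and table 3 has {G, E, C, F}, leaving only D.
Round 3, table 7: round 3 has {D, E, C, F, A, B} and table 7 has {D, E, C, A}, leaving only G.
Round 4, table 3: round 4 has {G, E, C, F, B} and table 3 has {D, G, E, C, F}, leaving only A.
Round 4 already has {G, E, C, F, A, B} and table 6 already has {G, E, C, F, B}, so round 4, table 6 must be D.

D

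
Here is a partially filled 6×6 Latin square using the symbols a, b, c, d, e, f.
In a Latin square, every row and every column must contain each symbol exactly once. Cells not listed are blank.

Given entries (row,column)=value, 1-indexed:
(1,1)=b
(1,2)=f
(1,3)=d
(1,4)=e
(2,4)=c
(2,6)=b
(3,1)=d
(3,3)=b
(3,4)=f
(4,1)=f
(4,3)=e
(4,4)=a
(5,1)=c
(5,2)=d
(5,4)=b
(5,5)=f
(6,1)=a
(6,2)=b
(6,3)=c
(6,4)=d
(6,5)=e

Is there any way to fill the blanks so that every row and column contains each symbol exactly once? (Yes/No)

No row or column among the givens repeats a symbol, and propagating forced cells runs into no contradiction.
One valid completion exists (for instance, b f d e c a / e a f c d b / d e b f a c / f c e a b d / c d a b f e / a b c d e f).

Yes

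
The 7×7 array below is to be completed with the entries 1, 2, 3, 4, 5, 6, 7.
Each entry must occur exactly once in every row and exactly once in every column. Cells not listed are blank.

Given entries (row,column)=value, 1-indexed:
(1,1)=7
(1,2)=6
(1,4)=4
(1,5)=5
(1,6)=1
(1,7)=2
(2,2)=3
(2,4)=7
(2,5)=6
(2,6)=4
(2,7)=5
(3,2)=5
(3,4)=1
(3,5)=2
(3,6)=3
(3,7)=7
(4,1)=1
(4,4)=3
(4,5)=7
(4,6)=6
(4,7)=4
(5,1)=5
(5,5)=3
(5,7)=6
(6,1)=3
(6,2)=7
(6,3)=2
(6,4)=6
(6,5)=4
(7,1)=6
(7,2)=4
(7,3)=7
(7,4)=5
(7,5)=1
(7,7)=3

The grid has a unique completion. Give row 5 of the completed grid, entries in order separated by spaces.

5 1 4 2 3 7 6

Row 5, column 4: row 5 has {3, 5, 6} and column 4 has {1, 3, 4, 5, 6, 7}, leaving only 2.
Row 5, column 2: row 5 has {2, 3, 5, 6} and column 2 has {3, 4, 5, 6, 7}, leaving only 1.
Row 5, column 3: row 5 has {1, 2, 3, 5, 6} and column 3 has {2, 7}, leaving only 4.
Row 5, column 6: row 5 has {1, 2, 3, 4, 5, 6} and column 6 has {1, 3, 4, 6}, leaving only 7.
So row 5 reads: 5 1 4 2 3 7 6.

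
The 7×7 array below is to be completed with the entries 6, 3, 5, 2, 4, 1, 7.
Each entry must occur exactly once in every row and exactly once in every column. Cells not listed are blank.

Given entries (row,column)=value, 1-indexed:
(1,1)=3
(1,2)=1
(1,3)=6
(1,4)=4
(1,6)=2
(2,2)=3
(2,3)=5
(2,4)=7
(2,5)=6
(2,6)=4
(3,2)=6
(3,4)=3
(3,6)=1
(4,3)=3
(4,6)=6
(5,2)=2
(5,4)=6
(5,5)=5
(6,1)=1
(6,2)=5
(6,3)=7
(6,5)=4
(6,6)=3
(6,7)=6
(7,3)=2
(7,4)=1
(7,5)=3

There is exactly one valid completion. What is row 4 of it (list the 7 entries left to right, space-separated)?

7 4 3 5 1 6 2

Row 1, column 5: row 1 has {6, 3, 2, 4, 1} and column 5 has {6, 3, 5, 4}, leaving only 7.
Row 1, column 7: row 1 has {6, 3, 2, 4, 1, 7} and column 7 has {6}, leaving only 5.
Row 2, column 1: row 2 has {6, 3, 5, 4, 7} and column 1 has {3, 1}, leaving only 2.
Row 2, column 7: row 2 has {6, 3, 5, 2, 4, 7} and column 7 has {6, 5}, leaving only 1.
Row 3, column 3: row 3 has {6, 3, 1} and column 3 has {6, 3, 5, 2, 7}, leaving only 4.
Row 3, column 5: row 3 has {6, 3, 4, 1} and column 5 has {6, 3, 5, 4, 7}, leaving only 2.
Row 4, column 5: row 4 has {6, 3} and column 5 has {6, 3, 5, 2, 4, 7}, leaving only 1.
Row 3, column 7: row 3 has {6, 3, 2, 4, 1} and column 7 has {6, 5, 1}, leaving only 7.
Row 3, column 1: row 3 has {6, 3, 2, 4, 1, 7} and column 1 has {3, 2, 1}, leaving only 5.
Row 5, column 3: row 5 has {6, 5, 2} and column 3 has {6, 3, 5, 2, 4, 7}, leaving only 1.
Row 5, column 6: row 5 has {6, 5, 2, 1} and column 6 has {6, 3, 2, 4, 1}, leaving only 7.
Row 5, column 1: row 5 has {6, 5, 2, 1, 7} and column 1 has {3, 5, 2, 1}, leaving only 4.
Row 4, column 1: row 4 has {6, 3, 1} and column 1 has {3, 5, 2, 4, 1}, leaving only 7.
Row 4, column 2: row 4 has {6, 3, 1, 7} and column 2 has {6, 3, 5, 2, 1}, leaving only 4.
Row 4, column 7: row 4 has {6, 3, 4, 1, 7} and column 7 has {6, 5, 1, 7}, leaving only 2.
Row 4, column 4: row 4 has {6, 3, 2, 4, 1, 7} and column 4 has {6, 3, 4, 1, 7}, leaving only 5.
So row 4 reads: 7 4 3 5 1 6 2.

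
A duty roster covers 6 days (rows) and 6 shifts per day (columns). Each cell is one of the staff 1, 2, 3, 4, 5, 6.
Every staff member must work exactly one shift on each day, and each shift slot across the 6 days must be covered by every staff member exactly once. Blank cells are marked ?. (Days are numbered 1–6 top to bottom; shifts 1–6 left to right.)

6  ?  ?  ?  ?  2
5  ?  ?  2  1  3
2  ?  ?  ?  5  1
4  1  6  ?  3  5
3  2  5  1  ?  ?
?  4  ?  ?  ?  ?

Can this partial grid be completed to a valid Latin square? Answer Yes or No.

Day 4, shift 4: day 4 together with shift 4 already contain {1, 2, 3, 4, 5, 6} — every symbol — so nothing can go there. The grid has no valid completion.

No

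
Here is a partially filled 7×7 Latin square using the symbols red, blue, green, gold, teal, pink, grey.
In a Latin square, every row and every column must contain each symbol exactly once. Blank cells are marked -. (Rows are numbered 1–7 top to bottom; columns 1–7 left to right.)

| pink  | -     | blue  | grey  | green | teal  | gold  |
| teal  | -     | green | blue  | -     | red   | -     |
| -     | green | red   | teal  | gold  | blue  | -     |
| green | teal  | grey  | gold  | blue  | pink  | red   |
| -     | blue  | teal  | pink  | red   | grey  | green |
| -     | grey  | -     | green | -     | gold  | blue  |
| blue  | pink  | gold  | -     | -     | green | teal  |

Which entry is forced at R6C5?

teal

Row 1, column 2: row 1 has {blue, green, gold, teal, pink, grey} and column 2 has {blue, green, teal, pink, grey}, leaving only red.
Row 2, column 2: row 2 has {red, blue, green, teal} and column 2 has {red, blue, green, teal, pink, grey}, leaving only gold.
Row 3, column 1: row 3 has {red, blue, green, gold, teal} and column 1 has {blue, green, teal, pink}, leaving only grey.
Row 3, column 7: row 3 has {red, blue, green, gold, teal, grey} and column 7 has {red, blue, green, gold, teal}, leaving only pink.
Row 2, column 7: row 2 has {red, blue, green, gold, teal} and column 7 has {red, blue, green, gold, teal, pink}, leaving only grey.
Row 2, column 5: row 2 has {red, blue, green, gold, teal, grey} and column 5 has {red, blue, green, gold}, leaving only pink.
Row 6 already has {blue, green, gold, grey} and column 5 already has {red, blue, green, gold, pink}, so row 6, column 5 must be teal.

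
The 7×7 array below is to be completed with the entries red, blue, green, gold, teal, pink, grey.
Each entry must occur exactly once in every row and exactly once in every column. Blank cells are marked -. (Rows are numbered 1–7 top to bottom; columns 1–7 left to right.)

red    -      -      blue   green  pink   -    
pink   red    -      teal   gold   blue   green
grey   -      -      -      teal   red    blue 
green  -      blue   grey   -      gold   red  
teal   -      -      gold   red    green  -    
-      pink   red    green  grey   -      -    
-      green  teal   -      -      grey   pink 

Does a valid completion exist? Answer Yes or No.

Yes

No row or column among the givens repeats a symbol, and propagating forced cells runs into no contradiction.
One valid completion exists (for instance, red grey gold blue green pink teal / pink red grey teal gold blue green / grey gold green pink teal red blue / green teal blue grey pink gold red / teal blue pink gold red green grey / blue pink red green grey teal gold / gold green teal red blue grey pink).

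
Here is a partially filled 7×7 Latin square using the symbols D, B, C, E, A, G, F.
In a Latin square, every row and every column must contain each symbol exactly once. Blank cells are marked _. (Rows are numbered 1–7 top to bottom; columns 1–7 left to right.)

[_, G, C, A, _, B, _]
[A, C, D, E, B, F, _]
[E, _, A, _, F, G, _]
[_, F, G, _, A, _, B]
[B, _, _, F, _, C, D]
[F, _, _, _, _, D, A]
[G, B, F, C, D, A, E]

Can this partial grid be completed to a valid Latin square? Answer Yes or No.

Yes

No row or column among the givens repeats a symbol, and propagating forced cells runs into no contradiction.
One valid completion exists (for instance, D G C A E B F / A C D E B F G / E D A B F G C / C F G D A E B / B A E F G C D / F E B G C D A / G B F C D A E).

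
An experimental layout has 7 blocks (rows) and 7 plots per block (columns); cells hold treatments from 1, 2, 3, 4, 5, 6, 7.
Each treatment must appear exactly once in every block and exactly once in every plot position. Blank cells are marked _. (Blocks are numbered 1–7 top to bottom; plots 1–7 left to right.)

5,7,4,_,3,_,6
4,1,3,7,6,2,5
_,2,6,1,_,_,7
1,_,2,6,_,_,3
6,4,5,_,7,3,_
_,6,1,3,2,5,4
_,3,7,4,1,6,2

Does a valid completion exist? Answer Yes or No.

Block 7, plot 1: block 7 together with plot 1 already contain {1, 2, 3, 4, 5, 6, 7} — every symbol — so nothing can go there. The grid has no valid completion.

No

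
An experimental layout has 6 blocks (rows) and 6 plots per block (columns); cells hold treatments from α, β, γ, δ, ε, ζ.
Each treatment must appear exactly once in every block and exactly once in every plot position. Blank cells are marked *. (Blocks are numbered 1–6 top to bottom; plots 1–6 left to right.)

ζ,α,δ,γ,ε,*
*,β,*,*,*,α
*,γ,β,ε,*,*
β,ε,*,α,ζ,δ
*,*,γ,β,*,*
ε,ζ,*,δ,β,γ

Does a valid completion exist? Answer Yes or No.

No

Block 4, plot 3: block 4 together with plot 3 already contain {α, β, γ, δ, ε, ζ} — every symbol — so nothing can go there. The grid has no valid completion.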